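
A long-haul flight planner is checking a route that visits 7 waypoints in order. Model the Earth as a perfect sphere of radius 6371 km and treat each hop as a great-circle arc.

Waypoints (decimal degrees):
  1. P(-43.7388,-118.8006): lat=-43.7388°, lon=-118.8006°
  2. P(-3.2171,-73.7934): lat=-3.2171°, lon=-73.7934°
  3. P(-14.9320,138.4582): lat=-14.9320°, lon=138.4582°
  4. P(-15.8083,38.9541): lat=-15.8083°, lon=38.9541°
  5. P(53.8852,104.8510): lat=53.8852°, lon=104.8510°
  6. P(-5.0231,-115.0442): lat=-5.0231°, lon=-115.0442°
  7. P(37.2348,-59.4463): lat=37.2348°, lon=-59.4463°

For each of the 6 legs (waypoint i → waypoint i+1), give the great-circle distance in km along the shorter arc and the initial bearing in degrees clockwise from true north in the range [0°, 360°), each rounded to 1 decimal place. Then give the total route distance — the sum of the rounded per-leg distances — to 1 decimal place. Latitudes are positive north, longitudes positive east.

Leg 1: φ1=-0.7633861, φ2=-0.0561490, Δφ=0.7072371, Δλ=0.7855238 rad; a=sin²(Δφ/2)+cosφ1·cosφ2·sin²(Δλ/2)=0.2255928810; c=2·atan2(√a, √(1-a))=0.989851221; dist=6371·c=6306.342 ≈ 6306.3 km; running total=6306.3 km
Leg 1 bearing: y=sinΔλ·cosφ2=0.70608114, x=cosφ1·sinφ2-sinφ1·cosφ2·cosΔλ=0.44749566; θ=atan2(y, x)=57.6346° ≈ 57.6°
Leg 2: φ1=-0.0561490, φ2=-0.2606126, Δφ=-0.2044636, Δλ=3.7044893 rad; a=sin²(Δφ/2)+cosφ1·cosφ2·sin²(Δλ/2)=0.9007034601; c=2·atan2(√a, √(1-a))=2.500440091; dist=6371·c=15930.304 ≈ 15930.3 km; running total=22236.6 km
Leg 2 bearing: y=sinΔλ·cosφ2=-0.51561841, x=cosφ1·sinφ2-sinφ1·cosφ2·cosΔλ=-0.30312473; θ=atan2(y, x)=-120.4507° <0 so +360° → 239.5493° ≈ 239.5°
Leg 3: φ1=-0.2606126, φ2=-0.2759069, Δφ=-0.0152943, Δλ=-1.7366742 rad; a=sin²(Δφ/2)+cosφ1·cosφ2·sin²(Δλ/2)=0.5416566754; c=2·atan2(√a, √(1-a))=1.654206361; dist=6371·c=10538.949 ≈ 10538.9 km; running total=32775.5 km
Leg 3 bearing: y=sinΔλ·cosφ2=-0.94897147, x=cosφ1·sinφ2-sinφ1·cosφ2·cosΔλ=-0.30415790; θ=atan2(y, x)=-107.7713° <0 so +360° → 252.2287° ≈ 252.2°
Leg 4: φ1=-0.2759069, φ2=0.9404742, Δφ=1.2163810, Δλ=1.1501179 rad; a=sin²(Δφ/2)+cosφ1·cosφ2·sin²(Δλ/2)=0.4942366819; c=2·atan2(√a, √(1-a))=1.559269435; dist=6371·c=9934.106 ≈ 9934.1 km; running total=42709.6 km
Leg 4 bearing: y=sinΔλ·cosφ2=0.53801605, x=cosφ1·sinφ2-sinφ1·cosφ2·cosΔλ=0.84285578; θ=atan2(y, x)=32.5511° ≈ 32.6°
Leg 5: φ1=0.9404742, φ2=-0.0876696, Δφ=-1.0281438, Δλ=-3.8378952 rad; a=sin²(Δφ/2)+cosφ1·cosφ2·sin²(Δλ/2)=0.7605990672; c=2·atan2(√a, √(1-a))=2.119050572; dist=6371·c=13500.471 ≈ 13500.5 km; running total=56210.1 km
Leg 5 bearing: y=sinΔλ·cosφ2=0.63892211, x=cosφ1·sinφ2-sinφ1·cosφ2·cosΔλ=0.56580124; θ=atan2(y, x)=48.4733° ≈ 48.5°
Leg 6: φ1=-0.0876696, φ2=0.6498699, Δφ=0.7375395, Δλ=0.9703664 rad; a=sin²(Δφ/2)+cosφ1·cosφ2·sin²(Δλ/2)=0.3024386956; c=2·atan2(√a, √(1-a))=1.164595010; dist=6371·c=7419.635 ≈ 7419.6 km; running total=63629.7 km
Leg 6 bearing: y=sinΔλ·cosφ2=0.65690798, x=cosφ1·sinφ2-sinφ1·cosφ2·cosΔλ=0.64214486; θ=atan2(y, x)=45.6511° ≈ 45.7°

Leg 1: dist=6306.3 km, bearing=57.6°
Leg 2: dist=15930.3 km, bearing=239.5°
Leg 3: dist=10538.9 km, bearing=252.2°
Leg 4: dist=9934.1 km, bearing=32.6°
Leg 5: dist=13500.5 km, bearing=48.5°
Leg 6: dist=7419.6 km, bearing=45.7°
Total: 63629.7 km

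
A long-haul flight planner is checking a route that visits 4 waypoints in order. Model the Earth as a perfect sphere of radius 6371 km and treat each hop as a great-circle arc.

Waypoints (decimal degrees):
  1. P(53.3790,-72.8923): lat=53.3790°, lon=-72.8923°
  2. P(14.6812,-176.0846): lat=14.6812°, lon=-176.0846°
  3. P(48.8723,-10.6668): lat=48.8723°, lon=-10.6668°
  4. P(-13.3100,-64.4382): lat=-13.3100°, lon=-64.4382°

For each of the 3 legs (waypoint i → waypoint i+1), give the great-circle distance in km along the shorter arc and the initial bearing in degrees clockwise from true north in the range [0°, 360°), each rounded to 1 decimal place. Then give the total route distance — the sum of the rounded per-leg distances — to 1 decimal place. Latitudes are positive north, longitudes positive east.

Leg 1: dist=9550.2 km, bearing=289.2°
Leg 2: dist=12803.2 km, bearing=10.5°
Leg 3: dist=8693.0 km, bearing=233.3°
Total: 31046.4 km

Leg 1: φ1=0.9316393, φ2=0.2562353, Δφ=-0.6754040, Δλ=-1.8010454 rad; a=sin²(Δφ/2)+cosφ1·cosφ2·sin²(Δλ/2)=0.4641408681; c=2·atan2(√a, √(1-a))=1.499016440; dist=6371·c=9550.234 ≈ 9550.2 km; running total=9550.2 km
Leg 1 bearing: y=sinΔλ·cosφ2=-0.94182217, x=cosφ1·sinφ2-sinφ1·cosφ2·cosΔλ=0.32837097; θ=atan2(y, x)=-70.7786° <0 so +360° → 289.2214° ≈ 289.2°
Leg 2: φ1=0.2562353, φ2=0.8529825, Δφ=0.5967473, Δλ=2.8870853 rad; a=sin²(Δφ/2)+cosφ1·cosφ2·sin²(Δλ/2)=0.7124331234; c=2·atan2(√a, √(1-a))=2.009610455; dist=6371·c=12803.228 ≈ 12803.2 km; running total=22353.4 km
Leg 2 bearing: y=sinΔλ·cosφ2=0.16559822, x=cosφ1·sinφ2-sinφ1·cosφ2·cosΔλ=0.88998084; θ=atan2(y, x)=10.5405° ≈ 10.5°
Leg 3: φ1=0.8529825, φ2=-0.2323033, Δφ=-1.0852859, Δλ=-0.9384880 rad; a=sin²(Δφ/2)+cosφ1·cosφ2·sin²(Δλ/2)=0.3975620419; c=2·atan2(√a, √(1-a))=1.364459394; dist=6371·c=8692.971 ≈ 8693.0 km; running total=31046.4 km
Leg 3 bearing: y=sinΔλ·cosφ2=-0.78499733, x=cosφ1·sinφ2-sinφ1·cosφ2·cosΔλ=-0.58464096; θ=atan2(y, x)=-126.6776° <0 so +360° → 233.3224° ≈ 233.3°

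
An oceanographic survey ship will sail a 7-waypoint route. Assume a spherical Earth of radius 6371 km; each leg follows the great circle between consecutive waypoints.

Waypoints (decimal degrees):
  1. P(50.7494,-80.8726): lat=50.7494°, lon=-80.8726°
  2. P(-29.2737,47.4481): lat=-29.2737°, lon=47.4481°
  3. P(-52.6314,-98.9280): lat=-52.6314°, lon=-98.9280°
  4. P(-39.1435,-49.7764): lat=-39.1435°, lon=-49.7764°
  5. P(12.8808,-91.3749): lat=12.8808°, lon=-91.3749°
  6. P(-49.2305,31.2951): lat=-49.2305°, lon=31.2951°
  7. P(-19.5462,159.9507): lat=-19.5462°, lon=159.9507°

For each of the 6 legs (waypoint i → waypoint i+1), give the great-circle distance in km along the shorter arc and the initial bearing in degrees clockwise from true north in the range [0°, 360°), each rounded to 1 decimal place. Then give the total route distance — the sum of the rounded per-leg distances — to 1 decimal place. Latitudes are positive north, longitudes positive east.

Leg 1: dist=15136.7 km, bearing=80.9°
Leg 2: dist=10340.5 km, bearing=199.7°
Leg 3: dist=3996.9 km, bearing=88.0°
Leg 4: dist=7213.3 km, bearing=314.4°
Leg 5: dist=13435.4 km, bearing=140.2°
Leg 6: dist=10844.6 km, bearing=132.1°
Total: 60967.4 km

Leg 1: φ1=0.8857441, φ2=-0.5109224, Δφ=-1.3966666, Δλ=2.2396187 rad; a=sin²(Δφ/2)+cosφ1·cosφ2·sin²(Δλ/2)=0.8604404298; c=2·atan2(√a, √(1-a))=2.375868781; dist=6371·c=15136.660 ≈ 15136.7 km; running total=15136.7 km
Leg 1 bearing: y=sinΔλ·cosφ2=0.68436021, x=cosφ1·sinφ2-sinφ1·cosφ2·cosΔλ=0.10946181; θ=atan2(y, x)=80.9126° ≈ 80.9°
Leg 2: φ1=-0.5109224, φ2=-0.9185912, Δφ=-0.4076688, Δλ=-2.5547449 rad; a=sin²(Δφ/2)+cosφ1·cosφ2·sin²(Δλ/2)=0.5261171458; c=2·atan2(√a, √(1-a))=1.623054400; dist=6371·c=10340.480 ≈ 10340.5 km; running total=25477.2 km
Leg 2 bearing: y=sinΔλ·cosφ2=-0.33608652, x=cosφ1·sinφ2-sinφ1·cosφ2·cosΔλ=-0.94038153; θ=atan2(y, x)=-160.3334° <0 so +360° → 199.6666° ≈ 199.7°
Leg 3: φ1=-0.9185912, φ2=-0.6831830, Δφ=0.2354083, Δλ=0.8578573 rad; a=sin²(Δφ/2)+cosφ1·cosφ2·sin²(Δλ/2)=0.0952114232; c=2·atan2(√a, √(1-a))=0.627364905; dist=6371·c=3996.942 ≈ 3996.9 km; running total=29474.1 km
Leg 3 bearing: y=sinΔλ·cosφ2=0.58667236, x=cosφ1·sinφ2-sinφ1·cosφ2·cosΔλ=0.02000937; θ=atan2(y, x)=88.0466° ≈ 88.0°
Leg 4: φ1=-0.6831830, φ2=0.2248124, Δφ=0.9079953, Δλ=-0.7260308 rad; a=sin²(Δφ/2)+cosφ1·cosφ2·sin²(Δλ/2)=0.2876685694; c=2·atan2(√a, √(1-a))=1.132206858; dist=6371·c=7213.290 ≈ 7213.3 km; running total=36687.4 km
Leg 4 bearing: y=sinΔλ·cosφ2=-0.64720006, x=cosφ1·sinφ2-sinφ1·cosφ2·cosΔλ=0.63308257; θ=atan2(y, x)=-45.6318° <0 so +360° → 314.3682° ≈ 314.4°
Leg 5: φ1=0.2248124, φ2=-0.8592343, Δφ=-1.0840467, Δλ=2.1409954 rad; a=sin²(Δφ/2)+cosφ1·cosφ2·sin²(Δλ/2)=0.7562289044; c=2·atan2(√a, √(1-a))=2.108840883; dist=6371·c=13435.425 ≈ 13435.4 km; running total=50122.8 km
Leg 5 bearing: y=sinΔλ·cosφ2=0.54970595, x=cosφ1·sinφ2-sinφ1·cosφ2·cosΔλ=-0.65970476; θ=atan2(y, x)=140.1969° ≈ 140.2°
Leg 6: φ1=-0.8592343, φ2=-0.3411455, Δφ=0.5180888, Δλ=2.2454638 rad; a=sin²(Δφ/2)+cosφ1·cosφ2·sin²(Δλ/2)=0.5655055866; c=2·atan2(√a, √(1-a))=1.702185202; dist=6371·c=10844.622 ≈ 10844.6 km; running total=60967.4 km
Leg 6 bearing: y=sinΔλ·cosφ2=0.73591216, x=cosφ1·sinφ2-sinφ1·cosφ2·cosΔλ=-0.66428109; θ=atan2(y, x)=132.0714° ≈ 132.1°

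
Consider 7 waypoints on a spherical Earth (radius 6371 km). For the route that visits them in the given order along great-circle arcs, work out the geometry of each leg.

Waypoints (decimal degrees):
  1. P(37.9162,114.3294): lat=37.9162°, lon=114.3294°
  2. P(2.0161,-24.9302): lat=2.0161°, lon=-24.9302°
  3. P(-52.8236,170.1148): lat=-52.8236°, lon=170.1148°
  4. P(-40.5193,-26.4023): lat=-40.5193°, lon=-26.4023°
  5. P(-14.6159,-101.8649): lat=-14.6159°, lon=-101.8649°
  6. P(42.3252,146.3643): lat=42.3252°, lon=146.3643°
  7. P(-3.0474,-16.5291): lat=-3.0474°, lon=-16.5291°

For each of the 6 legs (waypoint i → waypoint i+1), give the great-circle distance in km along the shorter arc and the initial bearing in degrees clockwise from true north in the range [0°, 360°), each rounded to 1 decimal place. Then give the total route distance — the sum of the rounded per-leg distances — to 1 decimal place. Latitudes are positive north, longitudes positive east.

Leg 1: dist=13916.3 km, bearing=307.1°
Leg 2: dist=14197.2 km, bearing=191.4°
Leg 3: dist=9514.8 km, bearing=167.5°
Leg 4: dist=7739.1 km, bearing=267.9°
Leg 5: dist=12876.5 km, bearing=310.3°
Leg 6: dist=15328.5 km, bearing=334.0°
Total: 73572.4 km

Leg 1: φ1=0.6617625, φ2=0.0351876, Δφ=-0.6265749, Δλ=-2.4305385 rad; a=sin²(Δφ/2)+cosφ1·cosφ2·sin²(Δλ/2)=0.7878742681; c=2·atan2(√a, √(1-a))=2.184315679; dist=6371·c=13916.275 ≈ 13916.3 km; running total=13916.3 km
Leg 1 bearing: y=sinΔλ·cosφ2=-0.65222882, x=cosφ1·sinφ2-sinφ1·cosφ2·cosΔλ=0.49306307; θ=atan2(y, x)=-52.9119° <0 so +360° → 307.0881° ≈ 307.1°
Leg 2: φ1=0.0351876, φ2=-0.9219457, Δφ=-0.9571333, Δλ=3.4041774 rad; a=sin²(Δφ/2)+cosφ1·cosφ2·sin²(Δλ/2)=0.8056138155; c=2·atan2(√a, √(1-a))=2.228407097; dist=6371·c=14197.182 ≈ 14197.2 km; running total=28113.5 km
Leg 2 bearing: y=sinΔλ·cosφ2=-0.15685521, x=cosφ1·sinφ2-sinφ1·cosφ2·cosΔλ=-0.77575591; θ=atan2(y, x)=-168.5691° <0 so +360° → 191.4309° ≈ 191.4°
Leg 3: φ1=-0.9219457, φ2=-0.7071952, Δφ=0.2147505, Δλ=-3.4298704 rad; a=sin²(Δφ/2)+cosφ1·cosφ2·sin²(Δλ/2)=0.4613665003; c=2·atan2(√a, √(1-a))=1.493452237; dist=6371·c=9514.784 ≈ 9514.8 km; running total=37628.3 km
Leg 3 bearing: y=sinΔλ·cosφ2=0.21612234, x=cosφ1·sinφ2-sinφ1·cosφ2·cosΔλ=-0.97330414; θ=atan2(y, x)=167.4806° ≈ 167.5°
Leg 4: φ1=-0.7071952, φ2=-0.2550956, Δφ=0.4520996, Δλ=-1.3170708 rad; a=sin²(Δφ/2)+cosφ1·cosφ2·sin²(Δλ/2)=0.3257069764; c=2·atan2(√a, √(1-a))=1.214734223; dist=6371·c=7739.072 ≈ 7739.1 km; running total=45367.4 km
Leg 4 bearing: y=sinΔλ·cosφ2=-0.93665924, x=cosφ1·sinφ2-sinφ1·cosφ2·cosΔλ=-0.03401806; θ=atan2(y, x)=-92.0800° <0 so +360° → 267.9200° ≈ 267.9°
Leg 5: φ1=-0.2550956, φ2=0.7387141, Δφ=0.9938097, Δλ=4.3324168 rad; a=sin²(Δφ/2)+cosφ1·cosφ2·sin²(Δλ/2)=0.7176250809; c=2·atan2(√a, √(1-a))=2.021112447; dist=6371·c=12876.507 ≈ 12876.5 km; running total=58243.9 km
Leg 5 bearing: y=sinΔλ·cosφ2=-0.68660192, x=cosφ1·sinφ2-sinφ1·cosφ2·cosΔλ=0.58235307; θ=atan2(y, x)=-49.6965° <0 so +360° → 310.3035° ≈ 310.3°
Leg 6: φ1=0.7387141, φ2=-0.0531872, Δφ=-0.7919013, Δλ=-2.8430262 rad; a=sin²(Δφ/2)+cosφ1·cosφ2·sin²(Δλ/2)=0.8707114991; c=2·atan2(√a, √(1-a))=2.405984801; dist=6371·c=15328.529 ≈ 15328.5 km; running total=73572.4 km
Leg 6 bearing: y=sinΔλ·cosφ2=-0.29373446, x=cosφ1·sinφ2-sinφ1·cosφ2·cosΔλ=0.60333407; θ=atan2(y, x)=-25.9592° <0 so +360° → 334.0408° ≈ 334.0°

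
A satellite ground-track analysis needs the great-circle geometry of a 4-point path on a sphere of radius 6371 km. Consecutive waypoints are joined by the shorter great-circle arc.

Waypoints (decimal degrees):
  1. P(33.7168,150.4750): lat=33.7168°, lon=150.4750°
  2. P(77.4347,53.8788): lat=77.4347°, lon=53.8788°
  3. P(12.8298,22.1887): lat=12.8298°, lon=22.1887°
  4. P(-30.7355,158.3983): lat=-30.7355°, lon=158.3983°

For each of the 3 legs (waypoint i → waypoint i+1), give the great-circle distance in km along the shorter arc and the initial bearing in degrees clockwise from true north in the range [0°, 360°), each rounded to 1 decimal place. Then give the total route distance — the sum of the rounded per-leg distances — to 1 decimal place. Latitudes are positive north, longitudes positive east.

Leg 1: φ1=0.5884692, φ2=1.3514905, Δφ=0.7630213, Δλ=-1.6859217 rad; a=sin²(Δφ/2)+cosφ1·cosφ2·sin²(Δλ/2)=0.2394968101; c=2·atan2(√a, √(1-a))=1.022766752; dist=6371·c=6516.047 ≈ 6516.0 km; running total=6516.0 km
Leg 1 bearing: y=sinΔλ·cosφ2=-0.21611205, x=cosφ1·sinφ2-sinφ1·cosφ2·cosΔλ=0.82574084; θ=atan2(y, x)=-14.6664° <0 so +360° → 345.3336° ≈ 345.3°
Leg 2: φ1=1.3514905, φ2=0.2239223, Δφ=-1.1275682, Δλ=-0.5530966 rad; a=sin²(Δφ/2)+cosφ1·cosφ2·sin²(Δλ/2)=0.3013844624; c=2·atan2(√a, √(1-a))=1.162298641; dist=6371·c=7405.005 ≈ 7405.0 km; running total=13921.0 km
Leg 2 bearing: y=sinΔλ·cosφ2=-0.51220938, x=cosφ1·sinφ2-sinφ1·cosφ2·cosΔλ=-0.76147819; θ=atan2(y, x)=-146.0732° <0 so +360° → 213.9268° ≈ 213.9°
Leg 3: φ1=0.2239223, φ2=-0.5364357, Δφ=-0.7603579, Δλ=2.3773060 rad; a=sin²(Δφ/2)+cosφ1·cosφ2·sin²(Δλ/2)=0.8592373813; c=2·atan2(√a, √(1-a))=2.372403313; dist=6371·c=15114.582 ≈ 15114.6 km; running total=29035.6 km
Leg 3 bearing: y=sinΔλ·cosφ2=0.59481787, x=cosφ1·sinφ2-sinφ1·cosφ2·cosΔλ=-0.36053532; θ=atan2(y, x)=121.2212° ≈ 121.2°

Leg 1: dist=6516.0 km, bearing=345.3°
Leg 2: dist=7405.0 km, bearing=213.9°
Leg 3: dist=15114.6 km, bearing=121.2°
Total: 29035.6 km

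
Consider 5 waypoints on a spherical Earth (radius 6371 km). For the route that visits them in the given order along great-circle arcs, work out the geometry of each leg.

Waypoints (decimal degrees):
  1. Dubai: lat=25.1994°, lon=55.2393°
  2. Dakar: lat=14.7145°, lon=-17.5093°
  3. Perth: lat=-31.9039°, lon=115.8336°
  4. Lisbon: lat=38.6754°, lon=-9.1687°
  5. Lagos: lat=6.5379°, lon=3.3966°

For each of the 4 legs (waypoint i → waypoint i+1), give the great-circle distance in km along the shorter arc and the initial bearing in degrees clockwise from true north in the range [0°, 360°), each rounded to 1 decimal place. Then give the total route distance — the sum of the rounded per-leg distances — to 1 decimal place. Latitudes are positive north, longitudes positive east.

Leg 1: dist=7608.7 km, bearing=276.7°
Leg 2: dist=14928.1 km, bearing=120.5°
Leg 3: dist=15041.3 km, bearing=294.7°
Leg 4: dist=3790.2 km, bearing=157.3°
Total: 41368.3 km

Leg 1: φ1=0.4398125, φ2=0.2568165, Δφ=-0.1829960, Δλ=-1.2697026 rad; a=sin²(Δφ/2)+cosφ1·cosφ2·sin²(Δλ/2)=0.3161563421; c=2·atan2(√a, √(1-a))=1.194275425; dist=6371·c=7608.729 ≈ 7608.7 km; running total=7608.7 km
Leg 1 bearing: y=sinΔλ·cosφ2=-0.92369163, x=cosφ1·sinφ2-sinφ1·cosφ2·cosΔλ=0.10770244; θ=atan2(y, x)=-83.3493° <0 so +360° → 276.6507° ≈ 276.7°
Leg 2: φ1=0.2568165, φ2=-0.5568281, Δφ=-0.8136446, Δλ=2.3272726 rad; a=sin²(Δφ/2)+cosφ1·cosφ2·sin²(Δλ/2)=0.8489038921; c=2·atan2(√a, √(1-a))=2.343128707; dist=6371·c=14928.073 ≈ 14928.1 km; running total=22536.8 km
Leg 2 bearing: y=sinΔλ·cosφ2=0.61739618, x=cosφ1·sinφ2-sinφ1·cosφ2·cosΔλ=-0.36316147; θ=atan2(y, x)=120.4647° ≈ 120.5°
Leg 3: φ1=-0.5568281, φ2=0.6750131, Δφ=1.2318412, Δλ=-2.1817017 rad; a=sin²(Δφ/2)+cosφ1·cosφ2·sin²(Δλ/2)=0.8552141400; c=2·atan2(√a, √(1-a))=2.360902901; dist=6371·c=15041.312 ≈ 15041.3 km; running total=37578.1 km
Leg 3 bearing: y=sinΔλ·cosφ2=-0.63949303, x=cosφ1·sinφ2-sinφ1·cosφ2·cosΔλ=0.29383724; θ=atan2(y, x)=-65.3219° <0 so +360° → 294.6781° ≈ 294.7°
Leg 4: φ1=0.6750131, φ2=0.1141079, Δφ=-0.5609052, Δλ=0.2193059 rad; a=sin²(Δφ/2)+cosφ1·cosφ2·sin²(Δλ/2)=0.0859016051; c=2·atan2(√a, √(1-a))=0.594913839; dist=6371·c=3790.196 ≈ 3790.2 km; running total=41368.3 km
Leg 4 bearing: y=sinΔλ·cosφ2=0.21613736, x=cosφ1·sinφ2-sinφ1·cosφ2·cosΔλ=-0.51708289; θ=atan2(y, x)=157.3154° ≈ 157.3°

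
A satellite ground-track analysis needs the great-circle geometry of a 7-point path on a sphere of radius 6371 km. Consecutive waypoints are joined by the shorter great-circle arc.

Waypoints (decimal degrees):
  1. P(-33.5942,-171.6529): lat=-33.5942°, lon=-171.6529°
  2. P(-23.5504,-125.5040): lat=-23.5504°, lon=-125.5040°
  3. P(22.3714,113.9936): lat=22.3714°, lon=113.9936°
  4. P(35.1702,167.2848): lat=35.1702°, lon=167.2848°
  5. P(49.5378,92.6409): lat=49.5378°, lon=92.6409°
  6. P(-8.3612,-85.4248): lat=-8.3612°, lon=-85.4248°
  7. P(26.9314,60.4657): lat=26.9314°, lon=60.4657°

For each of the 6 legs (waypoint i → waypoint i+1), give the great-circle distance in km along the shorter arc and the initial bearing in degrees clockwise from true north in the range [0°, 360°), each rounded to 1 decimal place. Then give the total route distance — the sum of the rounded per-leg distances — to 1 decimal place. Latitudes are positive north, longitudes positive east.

Leg 1: dist=4603.7 km, bearing=88.4°
Leg 2: dist=13967.9 km, bearing=281.4°
Leg 3: dist=5320.6 km, bearing=62.1°
Leg 4: dist=6075.6 km, bearing=309.9°
Leg 5: dist=15432.9 km, bearing=357.1°
Leg 6: dist=15875.0 km, bearing=55.7°
Total: 61275.7 km

Leg 1: φ1=-0.5863294, φ2=-0.4110320, Δφ=0.1752974, Δλ=0.8054503 rad; a=sin²(Δφ/2)+cosφ1·cosφ2·sin²(Δλ/2)=0.1249563618; c=2·atan2(√a, √(1-a))=0.722602288; dist=6371·c=4603.699 ≈ 4603.7 km; running total=4603.7 km
Leg 1 bearing: y=sinΔλ·cosφ2=0.66107792, x=cosφ1·sinφ2-sinφ1·cosφ2·cosΔλ=0.01857567; θ=atan2(y, x)=88.3905° ≈ 88.4°
Leg 2: φ1=-0.4110320, φ2=0.3904546, Δφ=0.8014866, Δλ=4.1800217 rad; a=sin²(Δφ/2)+cosφ1·cosφ2·sin²(Δλ/2)=0.7911761556; c=2·atan2(√a, √(1-a))=2.192415626; dist=6371·c=13967.880 ≈ 13967.9 km; running total=18571.6 km
Leg 2 bearing: y=sinΔλ·cosφ2=-0.79675996, x=cosφ1·sinφ2-sinφ1·cosφ2·cosΔλ=0.16136714; θ=atan2(y, x)=-78.5508° <0 so +360° → 281.4492° ≈ 281.4°
Leg 3: φ1=0.3904546, φ2=0.6138358, Δφ=0.2233812, Δλ=0.9301069 rad; a=sin²(Δφ/2)+cosφ1·cosφ2·sin²(Δλ/2)=0.1644581732; c=2·atan2(√a, √(1-a))=0.835126837; dist=6371·c=5320.593 ≈ 5320.6 km; running total=23892.2 km
Leg 3 bearing: y=sinΔλ·cosφ2=0.65533213, x=cosφ1·sinφ2-sinφ1·cosφ2·cosΔλ=0.34667929; θ=atan2(y, x)=62.1206° ≈ 62.1°
Leg 4: φ1=0.6138358, φ2=0.8645977, Δφ=0.2507619, Δλ=-1.3027818 rad; a=sin²(Δφ/2)+cosφ1·cosφ2·sin²(Δλ/2)=0.2106371442; c=2·atan2(√a, √(1-a))=0.953631047; dist=6371·c=6075.583 ≈ 6075.6 km; running total=29967.8 km
Leg 4 bearing: y=sinΔλ·cosφ2=-0.62577795, x=cosφ1·sinφ2-sinφ1·cosφ2·cosΔλ=0.52295173; θ=atan2(y, x)=-50.1151° <0 so +360° → 309.8849° ≈ 309.9°
Leg 5: φ1=0.8645977, φ2=-0.1459305, Δφ=-1.0105282, Δλ=-3.1078327 rad; a=sin²(Δφ/2)+cosφ1·cosφ2·sin²(Δλ/2)=0.8761590065; c=2·atan2(√a, √(1-a))=2.422369910; dist=6371·c=15432.919 ≈ 15432.9 km; running total=45400.7 km
Leg 5 bearing: y=sinΔλ·cosφ2=-0.03339473, x=cosφ1·sinφ2-sinφ1·cosφ2·cosΔλ=0.65795319; θ=atan2(y, x)=-2.9056° <0 so +360° → 357.0944° ≈ 357.1°
Leg 6: φ1=-0.1459305, φ2=0.4700416, Δφ=0.6159721, Δλ=2.5462696 rad; a=sin²(Δφ/2)+cosφ1·cosφ2·sin²(Δλ/2)=0.8980943999; c=2·atan2(√a, √(1-a))=2.491766176; dist=6371·c=15875.042 ≈ 15875.0 km; running total=61275.7 km
Leg 6 bearing: y=sinΔλ·cosφ2=0.49995979, x=cosφ1·sinφ2-sinφ1·cosφ2·cosΔλ=0.34076914; θ=atan2(y, x)=55.7219° ≈ 55.7°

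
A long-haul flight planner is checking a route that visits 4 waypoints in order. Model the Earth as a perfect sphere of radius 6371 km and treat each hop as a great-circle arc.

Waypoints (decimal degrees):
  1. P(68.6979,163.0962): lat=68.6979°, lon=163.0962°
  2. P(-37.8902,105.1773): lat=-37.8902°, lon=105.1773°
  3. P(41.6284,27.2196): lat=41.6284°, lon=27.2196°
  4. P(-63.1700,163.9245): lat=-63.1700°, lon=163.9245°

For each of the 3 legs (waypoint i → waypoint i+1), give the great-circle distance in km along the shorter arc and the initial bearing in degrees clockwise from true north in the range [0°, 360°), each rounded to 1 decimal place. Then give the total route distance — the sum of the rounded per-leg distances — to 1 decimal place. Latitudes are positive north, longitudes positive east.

Leg 1: dist=12768.4 km, bearing=227.5°
Leg 2: dist=11848.2 km, bearing=310.3°
Leg 3: dist=16341.7 km, bearing=145.4°
Total: 40958.3 km

Leg 1: φ1=1.1990045, φ2=-0.6613087, Δφ=-1.8603133, Δλ=-1.0108755 rad; a=sin²(Δφ/2)+cosφ1·cosφ2·sin²(Δλ/2)=0.7099589422; c=2·atan2(√a, √(1-a))=2.004151166; dist=6371·c=12768.447 ≈ 12768.4 km; running total=12768.4 km
Leg 1 bearing: y=sinΔλ·cosφ2=-0.66867772, x=cosφ1·sinφ2-sinφ1·cosφ2·cosΔλ=-0.61362780; θ=atan2(y, x)=-132.5418° <0 so +360° → 227.4582° ≈ 227.5°
Leg 2: φ1=-0.6613087, φ2=0.7265526, Δφ=1.3878614, Δλ=-1.3606185 rad; a=sin²(Δφ/2)+cosφ1·cosφ2·sin²(Δλ/2)=0.6424530705; c=2·atan2(√a, √(1-a))=1.859704837; dist=6371·c=11848.180 ≈ 11848.2 km; running total=24616.6 km
Leg 2 bearing: y=sinΔλ·cosφ2=-0.73101999, x=cosφ1·sinφ2-sinφ1·cosφ2·cosΔλ=0.62003086; θ=atan2(y, x)=-49.6963° <0 so +360° → 310.3037° ≈ 310.3°
Leg 3: φ1=0.7265526, φ2=-1.1025245, Δφ=-1.8290771, Δλ=2.3859506 rad; a=sin²(Δφ/2)+cosφ1·cosφ2·sin²(Δλ/2)=0.9191653647; c=2·atan2(√a, √(1-a))=2.565010330; dist=6371·c=16341.681 ≈ 16341.7 km; running total=40958.3 km
Leg 3 bearing: y=sinΔλ·cosφ2=0.30951248, x=cosφ1·sinφ2-sinφ1·cosφ2·cosΔλ=-0.44878014; θ=atan2(y, x)=145.4069° ≈ 145.4°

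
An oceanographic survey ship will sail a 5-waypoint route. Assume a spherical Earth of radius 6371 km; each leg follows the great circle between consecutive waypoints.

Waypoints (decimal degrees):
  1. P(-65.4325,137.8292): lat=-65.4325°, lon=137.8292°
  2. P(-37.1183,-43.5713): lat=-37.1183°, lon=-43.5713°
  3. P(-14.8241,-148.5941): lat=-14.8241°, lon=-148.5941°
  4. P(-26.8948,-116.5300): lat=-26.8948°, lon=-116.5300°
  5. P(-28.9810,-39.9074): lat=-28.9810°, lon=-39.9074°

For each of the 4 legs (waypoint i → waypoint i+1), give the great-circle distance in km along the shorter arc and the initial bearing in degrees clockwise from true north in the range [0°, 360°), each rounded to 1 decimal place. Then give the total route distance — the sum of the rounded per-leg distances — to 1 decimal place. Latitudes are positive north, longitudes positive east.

Leg 1: φ1=-1.1420126, φ2=-0.6478365, Δφ=0.4941760, Δλ=-3.1660360 rad; a=sin²(Δφ/2)+cosφ1·cosφ2·sin²(Δλ/2)=0.3912979128; c=2·atan2(√a, √(1-a))=1.351642082; dist=6371·c=8611.312 ≈ 8611.3 km; running total=8611.3 km
Leg 1 bearing: y=sinΔλ·cosφ2=0.01948896, x=cosφ1·sinφ2-sinφ1·cosφ2·cosΔλ=-0.97588709; θ=atan2(y, x)=178.8559° ≈ 178.9°
Leg 2: φ1=-0.6478365, φ2=-0.2587294, Δφ=0.3891072, Δλ=-1.8329936 rad; a=sin²(Δφ/2)+cosφ1·cosφ2·sin²(Δλ/2)=0.5227048751; c=2·atan2(√a, √(1-a))=1.616221698; dist=6371·c=10296.948 ≈ 10296.9 km; running total=18908.2 km
Leg 2 bearing: y=sinΔλ·cosφ2=-0.93367617, x=cosφ1·sinφ2-sinφ1·cosφ2·cosΔλ=-0.35522776; θ=atan2(y, x)=-110.8299° <0 so +360° → 249.1701° ≈ 249.2°
Leg 3: φ1=-0.2587294, φ2=-0.4694028, Δφ=-0.2106735, Δλ=0.5596241 rad; a=sin²(Δφ/2)+cosφ1·cosφ2·sin²(Δλ/2)=0.0768136502; c=2·atan2(√a, √(1-a))=0.561659015; dist=6371·c=3578.330 ≈ 3578.3 km; running total=22486.5 km
Leg 3 bearing: y=sinΔλ·cosφ2=0.47344829, x=cosφ1·sinφ2-sinφ1·cosφ2·cosΔλ=-0.24392615; θ=atan2(y, x)=117.2581° ≈ 117.3°
Leg 4: φ1=-0.4694028, φ2=-0.5058139, Δφ=-0.0364111, Δλ=1.3373167 rad; a=sin²(Δφ/2)+cosφ1·cosφ2·sin²(Δλ/2)=0.3001619960; c=2·atan2(√a, √(1-a))=1.159632958; dist=6371·c=7388.022 ≈ 7388.0 km; running total=29874.5 km
Leg 4 bearing: y=sinΔλ·cosφ2=0.85104520, x=cosφ1·sinφ2-sinφ1·cosφ2·cosΔλ=-0.34056007; θ=atan2(y, x)=111.8096° ≈ 111.8°

Leg 1: dist=8611.3 km, bearing=178.9°
Leg 2: dist=10296.9 km, bearing=249.2°
Leg 3: dist=3578.3 km, bearing=117.3°
Leg 4: dist=7388.0 km, bearing=111.8°
Total: 29874.5 km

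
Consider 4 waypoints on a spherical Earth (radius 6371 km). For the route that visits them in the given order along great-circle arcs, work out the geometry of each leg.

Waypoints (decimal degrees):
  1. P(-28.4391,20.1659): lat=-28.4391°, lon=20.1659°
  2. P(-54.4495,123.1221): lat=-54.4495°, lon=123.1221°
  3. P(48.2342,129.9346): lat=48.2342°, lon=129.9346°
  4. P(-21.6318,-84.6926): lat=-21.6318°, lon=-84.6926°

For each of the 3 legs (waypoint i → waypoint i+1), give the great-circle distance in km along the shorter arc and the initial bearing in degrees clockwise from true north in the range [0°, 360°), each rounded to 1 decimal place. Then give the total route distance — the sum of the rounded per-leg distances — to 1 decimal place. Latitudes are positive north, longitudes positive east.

Leg 1: dist=8247.0 km, bearing=143.9°
Leg 2: dist=11435.8 km, bearing=4.6°
Leg 3: dist=15753.1 km, bearing=58.4°
Total: 35435.9 km

Leg 1: φ1=-0.4963559, φ2=-0.9503231, Δφ=-0.4539671, Δλ=1.7969247 rad; a=sin²(Δφ/2)+cosφ1·cosφ2·sin²(Δλ/2)=0.3635845549; c=2·atan2(√a, √(1-a))=1.294461994; dist=6371·c=8247.017 ≈ 8247.0 km; running total=8247.0 km
Leg 1 bearing: y=sinΔλ·cosφ2=0.56661834, x=cosφ1·sinφ2-sinφ1·cosφ2·cosΔλ=-0.77750046; θ=atan2(y, x)=143.9166° ≈ 143.9°
Leg 2: φ1=-0.9503231, φ2=0.8418456, Δφ=1.7921687, Δλ=0.1189006 rad; a=sin²(Δφ/2)+cosφ1·cosφ2·sin²(Δλ/2)=0.6111514875; c=2·atan2(√a, √(1-a))=1.794972244; dist=6371·c=11435.768 ≈ 11435.8 km; running total=19682.8 km
Leg 2 bearing: y=sinΔλ·cosφ2=0.07901168, x=cosφ1·sinφ2-sinφ1·cosφ2·cosΔλ=0.97177083; θ=atan2(y, x)=4.6483° ≈ 4.6°
Leg 3: φ1=0.8418456, φ2=-0.3775461, Δφ=-1.2193917, Δλ=-3.7459513 rad; a=sin²(Δφ/2)+cosφ1·cosφ2·sin²(Δλ/2)=0.8922293802; c=2·atan2(√a, √(1-a))=2.472619259; dist=6371·c=15753.057 ≈ 15753.1 km; running total=35435.9 km
Leg 3 bearing: y=sinΔλ·cosφ2=0.52821485, x=cosφ1·sinφ2-sinφ1·cosφ2·cosΔλ=0.32498235; θ=atan2(y, x)=58.3982° ≈ 58.4°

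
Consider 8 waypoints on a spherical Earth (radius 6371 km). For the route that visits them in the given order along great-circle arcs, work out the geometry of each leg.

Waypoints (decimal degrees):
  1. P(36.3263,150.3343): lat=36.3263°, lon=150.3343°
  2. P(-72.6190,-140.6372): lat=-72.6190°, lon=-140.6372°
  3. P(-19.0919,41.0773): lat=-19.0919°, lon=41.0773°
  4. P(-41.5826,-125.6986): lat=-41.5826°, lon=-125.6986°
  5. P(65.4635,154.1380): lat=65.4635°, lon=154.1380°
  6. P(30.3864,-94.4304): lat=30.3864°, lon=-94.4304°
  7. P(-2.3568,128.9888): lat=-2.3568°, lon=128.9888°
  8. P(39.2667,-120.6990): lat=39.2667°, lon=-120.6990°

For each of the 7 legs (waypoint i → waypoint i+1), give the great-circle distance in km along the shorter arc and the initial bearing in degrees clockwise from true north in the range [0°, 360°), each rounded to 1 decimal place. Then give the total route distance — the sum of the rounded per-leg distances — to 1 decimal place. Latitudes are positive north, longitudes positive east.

Leg 1: φ1=0.6340135, φ2=-1.2674406, Δφ=-1.9014542, Δλ=-5.0784107 rad; a=sin²(Δφ/2)+cosφ1·cosφ2·sin²(Δλ/2)=0.7395990813; c=2·atan2(√a, √(1-a))=2.070537252; dist=6371·c=13191.393 ≈ 13191.4 km; running total=13191.4 km
Leg 1 bearing: y=sinΔλ·cosφ2=0.27893641, x=cosφ1·sinφ2-sinφ1·cosφ2·cosΔλ=-0.83220406; θ=atan2(y, x)=161.4700° ≈ 161.5°
Leg 2: φ1=-1.2674406, φ2=-0.3332165, Δφ=0.9342241, Δλ=3.1715163 rad; a=sin²(Δφ/2)+cosφ1·cosφ2·sin²(Δλ/2)=0.4850086112; c=2·atan2(√a, √(1-a))=1.540809055; dist=6371·c=9816.494 ≈ 9816.5 km; running total=23007.9 km
Leg 2 bearing: y=sinΔλ·cosφ2=-0.02827350, x=cosφ1·sinφ2-sinφ1·cosφ2·cosΔλ=-0.99915046; θ=atan2(y, x)=-178.3791° <0 so +360° → 181.6209° ≈ 181.6°
Leg 3: φ1=-0.3332165, φ2=-0.7257533, Δφ=-0.3925368, Δλ=-2.9107886 rad; a=sin²(Δφ/2)+cosφ1·cosφ2·sin²(Δλ/2)=0.7355133290; c=2·atan2(√a, √(1-a))=2.061250598; dist=6371·c=13132.228 ≈ 13132.2 km; running total=36140.1 km
Leg 3 bearing: y=sinΔλ·cosφ2=-0.17111268, x=cosφ1·sinφ2-sinφ1·cosφ2·cosΔλ=-0.86536370; θ=atan2(y, x)=-168.8149° <0 so +360° → 191.1851° ≈ 191.2°
Leg 4: φ1=-0.7257533, φ2=1.1425536, Δφ=1.8683069, Δλ=4.8840700 rad; a=sin²(Δφ/2)+cosφ1·cosφ2·sin²(Δλ/2)=0.7753491701; c=2·atan2(√a, √(1-a))=2.153996966; dist=6371·c=13723.115 ≈ 13723.1 km; running total=49863.2 km
Leg 4 bearing: y=sinΔλ·cosφ2=-0.40916791, x=cosφ1·sinφ2-sinφ1·cosφ2·cosΔλ=0.72753898; θ=atan2(y, x)=-29.3534° <0 so +360° → 330.6466° ≈ 330.6°
Leg 5: φ1=1.1425536, φ2=0.5303427, Δφ=-0.6122109, Δλ=-4.3383370 rad; a=sin²(Δφ/2)+cosφ1·cosφ2·sin²(Δλ/2)=0.3353710265; c=2·atan2(√a, √(1-a))=1.235278733; dist=6371·c=7869.961 ≈ 7870.0 km; running total=57733.2 km
Leg 5 bearing: y=sinΔλ·cosφ2=0.80298646, x=cosφ1·sinφ2-sinφ1·cosφ2·cosΔλ=0.49679165; θ=atan2(y, x)=58.2558° ≈ 58.3°
Leg 6: φ1=0.5303427, φ2=-0.0411339, Δφ=-0.5714766, Δλ=3.8994007 rad; a=sin²(Δφ/2)+cosφ1·cosφ2·sin²(Δλ/2)=0.8234200241; c=2·atan2(√a, √(1-a))=2.274229929; dist=6371·c=14489.119 ≈ 14489.1 km; running total=72222.3 km
Leg 6 bearing: y=sinΔλ·cosφ2=-0.68674955, x=cosφ1·sinφ2-sinφ1·cosφ2·cosΔλ=0.33162178; θ=atan2(y, x)=-64.2248° <0 so +360° → 295.7752° ≈ 295.8°
Leg 7: φ1=-0.0411339, φ2=0.6853332, Δφ=0.7264671, Δλ=-4.3578742 rad; a=sin²(Δφ/2)+cosφ1·cosφ2·sin²(Δλ/2)=0.6472776450; c=2·atan2(√a, √(1-a))=1.869786456; dist=6371·c=11912.410 ≈ 11912.4 km; running total=84134.7 km
Leg 7 bearing: y=sinΔλ·cosφ2=0.72606409, x=cosφ1·sinφ2-sinφ1·cosφ2·cosΔλ=0.62134380; θ=atan2(y, x)=49.4441° ≈ 49.4°

Leg 1: dist=13191.4 km, bearing=161.5°
Leg 2: dist=9816.5 km, bearing=181.6°
Leg 3: dist=13132.2 km, bearing=191.2°
Leg 4: dist=13723.1 km, bearing=330.6°
Leg 5: dist=7870.0 km, bearing=58.3°
Leg 6: dist=14489.1 km, bearing=295.8°
Leg 7: dist=11912.4 km, bearing=49.4°
Total: 84134.7 km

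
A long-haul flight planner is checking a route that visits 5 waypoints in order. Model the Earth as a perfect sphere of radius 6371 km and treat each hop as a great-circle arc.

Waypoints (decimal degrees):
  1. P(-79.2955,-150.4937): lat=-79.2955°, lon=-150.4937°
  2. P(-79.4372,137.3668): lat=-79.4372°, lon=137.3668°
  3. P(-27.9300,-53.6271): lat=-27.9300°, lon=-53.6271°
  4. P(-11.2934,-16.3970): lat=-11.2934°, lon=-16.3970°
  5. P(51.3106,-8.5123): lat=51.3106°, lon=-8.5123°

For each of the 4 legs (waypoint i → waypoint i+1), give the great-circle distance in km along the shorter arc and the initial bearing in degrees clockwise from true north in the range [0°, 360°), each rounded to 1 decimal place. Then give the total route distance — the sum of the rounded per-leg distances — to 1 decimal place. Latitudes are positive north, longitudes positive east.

Leg 1: dist=1387.1 km, bearing=233.9°
Leg 2: dist=8056.5 km, bearing=169.8°
Leg 3: dist=4291.6 km, bearing=72.0°
Leg 4: dist=7002.8 km, bearing=5.5°
Total: 20738.0 km

Leg 1: φ1=-1.3839676, φ2=-1.3864407, Δφ=-0.0024731, Δλ=5.0241135 rad; a=sin²(Δφ/2)+cosφ1·cosφ2·sin²(Δλ/2)=0.0118047016; c=2·atan2(√a, √(1-a))=0.217728699; dist=6371·c=1387.1495 ≈ 1387.1 km; running total=1387.1 km
Leg 1 bearing: y=sinΔλ·cosφ2=-0.17447855, x=cosφ1·sinφ2-sinφ1·cosφ2·cosΔλ=-0.12735242; θ=atan2(y, x)=-126.1258° <0 so +360° → 233.8742° ≈ 233.9°
Leg 2: φ1=-1.3864407, φ2=-0.4874705, Δφ=0.8989702, Δλ=-3.3334724 rad; a=sin²(Δφ/2)+cosφ1·cosφ2·sin²(Δλ/2)=0.3492665700; c=2·atan2(√a, √(1-a))=1.264565613; dist=6371·c=8056.548 ≈ 8056.5 km; running total=9443.6 km
Leg 2 bearing: y=sinΔλ·cosφ2=0.16849132, x=cosφ1·sinφ2-sinφ1·cosφ2·cosΔλ=-0.93847131; θ=atan2(y, x)=169.8217° ≈ 169.8°
Leg 3: φ1=-0.4874705, φ2=-0.1971070, Δφ=0.2903634, Δλ=0.6497878 rad; a=sin²(Δφ/2)+cosφ1·cosφ2·sin²(Δλ/2)=0.1092122732; c=2·atan2(√a, √(1-a))=0.673608958; dist=6371·c=4291.563 ≈ 4291.6 km; running total=13735.2 km
Leg 3 bearing: y=sinΔλ·cosφ2=0.59330267, x=cosφ1·sinφ2-sinφ1·cosφ2·cosΔλ=0.19269602; θ=atan2(y, x)=72.0070° ≈ 72.0°
Leg 4: φ1=-0.1971070, φ2=0.8955389, Δφ=1.0926459, Δλ=0.1376140 rad; a=sin²(Δφ/2)+cosφ1·cosφ2·sin²(Δλ/2)=0.2728286844; c=2·atan2(√a, √(1-a))=1.099162183; dist=6371·c=7002.762 ≈ 7002.8 km; running total=20738.0 km
Leg 4 bearing: y=sinΔλ·cosφ2=0.08575100, x=cosφ1·sinφ2-sinφ1·cosφ2·cosΔλ=0.88669022; θ=atan2(y, x)=5.5238° ≈ 5.5°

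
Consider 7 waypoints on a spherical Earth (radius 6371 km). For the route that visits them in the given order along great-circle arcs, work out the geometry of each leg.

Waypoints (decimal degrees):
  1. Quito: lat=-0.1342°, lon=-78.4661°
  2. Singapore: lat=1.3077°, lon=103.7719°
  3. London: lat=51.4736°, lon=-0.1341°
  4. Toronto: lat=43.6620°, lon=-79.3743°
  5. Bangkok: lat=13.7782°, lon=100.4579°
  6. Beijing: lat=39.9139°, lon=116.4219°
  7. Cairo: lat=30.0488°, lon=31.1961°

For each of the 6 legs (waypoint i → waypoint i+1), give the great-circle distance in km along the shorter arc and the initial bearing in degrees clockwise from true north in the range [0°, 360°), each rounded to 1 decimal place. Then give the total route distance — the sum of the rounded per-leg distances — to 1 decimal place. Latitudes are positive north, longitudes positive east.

Leg 1: dist=19734.1 km, bearing=297.7°
Leg 2: dist=10849.7 km, bearing=322.4°
Leg 3: dist=5712.5 km, bearing=294.5°
Leg 4: dist=13628.0 km, bearing=0.2°
Leg 5: dist=3297.4 km, bearing=25.2°
Leg 6: dist=7547.9 km, bearing=291.4°
Total: 60769.6 km

Leg 1: φ1=-0.0023422, φ2=0.0228237, Δφ=0.0251659, Δλ=3.1806531 rad; a=sin²(Δφ/2)+cosφ1·cosφ2·sin²(Δλ/2)=0.9995138501; c=2·atan2(√a, √(1-a))=3.097491468; dist=6371·c=19734.118 ≈ 19734.1 km; running total=19734.1 km
Leg 1 bearing: y=sinΔλ·cosφ2=-0.03904037, x=cosφ1·sinφ2-sinφ1·cosφ2·cosΔλ=0.02048179; θ=atan2(y, x)=-62.3171° <0 so +360° → 297.6829° ≈ 297.7°
Leg 2: φ1=0.0228237, φ2=0.8983838, Δφ=0.8755601, Δλ=-1.8135018 rad; a=sin²(Δφ/2)+cosφ1·cosφ2·sin²(Δλ/2)=0.5659012596; c=2·atan2(√a, √(1-a))=1.702983471; dist=6371·c=10849.708 ≈ 10849.7 km; running total=30583.8 km
Leg 2 bearing: y=sinΔλ·cosφ2=-0.60461952, x=cosφ1·sinφ2-sinφ1·cosφ2·cosΔλ=0.78553379; θ=atan2(y, x)=-37.5852° <0 so +360° → 322.4148° ≈ 322.4°
Leg 3: φ1=0.8983838, φ2=0.7620457, Δφ=-0.1363381, Δλ=-1.3830024 rad; a=sin²(Δφ/2)+cosφ1·cosφ2·sin²(Δλ/2)=0.1878795652; c=2·atan2(√a, √(1-a))=0.896636881; dist=6371·c=5712.474 ≈ 5712.5 km; running total=36296.3 km
Leg 3 bearing: y=sinΔλ·cosφ2=-0.71070628, x=cosφ1·sinφ2-sinφ1·cosφ2·cosΔλ=0.32437620; θ=atan2(y, x)=-65.4674° <0 so +360° → 294.5326° ≈ 294.5°
Leg 4: φ1=0.7620457, φ2=0.2404750, Δφ=-0.5215707, Δλ=3.1386640 rad; a=sin²(Δφ/2)+cosφ1·cosφ2·sin²(Δλ/2)=0.7690882779; c=2·atan2(√a, √(1-a))=2.139068466; dist=6371·c=13628.005 ≈ 13628.0 km; running total=49924.3 km
Leg 4 bearing: y=sinΔλ·cosφ2=0.00284439, x=cosφ1·sinφ2-sinφ1·cosφ2·cosΔλ=0.84282733; θ=atan2(y, x)=0.1934° ≈ 0.2°
Leg 5: φ1=0.2404750, φ2=0.6966290, Δφ=0.4561540, Δλ=0.2786244 rad; a=sin²(Δφ/2)+cosφ1·cosφ2·sin²(Δλ/2)=0.0654877546; c=2·atan2(√a, √(1-a))=0.517569079; dist=6371·c=3297.433 ≈ 3297.4 km; running total=53221.7 km
Leg 5 bearing: y=sinΔλ·cosφ2=0.21095318, x=cosφ1·sinφ2-sinφ1·cosφ2·cosΔλ=0.44754351; θ=atan2(y, x)=25.2372° ≈ 25.2°
Leg 6: φ1=0.6966290, φ2=0.5244505, Δφ=-0.1721785, Δλ=-1.4874708 rad; a=sin²(Δφ/2)+cosφ1·cosφ2·sin²(Δλ/2)=0.3117256306; c=2·atan2(√a, √(1-a))=1.184728331; dist=6371·c=7547.904 ≈ 7547.9 km; running total=60769.6 km
Leg 6 bearing: y=sinΔλ·cosφ2=-0.86259598, x=cosφ1·sinφ2-sinφ1·cosφ2·cosΔλ=0.33784497; θ=atan2(y, x)=-68.6117° <0 so +360° → 291.3883° ≈ 291.4°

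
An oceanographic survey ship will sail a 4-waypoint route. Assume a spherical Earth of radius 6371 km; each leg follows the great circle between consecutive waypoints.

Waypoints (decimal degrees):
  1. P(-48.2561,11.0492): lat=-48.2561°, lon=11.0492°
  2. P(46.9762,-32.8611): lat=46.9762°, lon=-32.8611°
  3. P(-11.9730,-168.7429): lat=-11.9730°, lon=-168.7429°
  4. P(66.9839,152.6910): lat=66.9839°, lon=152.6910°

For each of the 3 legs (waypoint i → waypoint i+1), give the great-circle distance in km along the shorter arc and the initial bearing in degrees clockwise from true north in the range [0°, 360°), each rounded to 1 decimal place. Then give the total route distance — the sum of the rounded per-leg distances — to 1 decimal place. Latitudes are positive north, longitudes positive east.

Leg 1: dist=11409.0 km, bearing=331.0°
Leg 2: dist=14356.6 km, bearing=298.6°
Leg 3: dist=9317.3 km, bearing=345.8°
Total: 35082.9 km

Leg 1: φ1=-0.8422278, φ2=0.8198894, Δφ=1.6621172, Δλ=-0.7663793 rad; a=sin²(Δφ/2)+cosφ1·cosφ2·sin²(Δλ/2)=0.6090990869; c=2·atan2(√a, √(1-a))=1.790764101; dist=6371·c=11408.958 ≈ 11409.0 km; running total=11409.0 km
Leg 1 bearing: y=sinΔλ·cosφ2=-0.47319789, x=cosφ1·sinφ2-sinφ1·cosφ2·cosΔλ=0.85350648; θ=atan2(y, x)=-29.0047° <0 so +360° → 330.9953° ≈ 331.0°
Leg 2: φ1=0.8198894, φ2=-0.2089683, Δφ=-1.0288576, Δλ=-2.3715848 rad; a=sin²(Δφ/2)+cosφ1·cosφ2·sin²(Δλ/2)=0.8154166586; c=2·atan2(√a, √(1-a))=2.253423045; dist=6371·c=14356.558 ≈ 14356.6 km; running total=25765.6 km
Leg 2 bearing: y=sinΔλ·cosφ2=-0.68099666, x=cosφ1·sinφ2-sinφ1·cosφ2·cosΔλ=0.37187751; θ=atan2(y, x)=-61.3620° <0 so +360° → 298.6380° ≈ 298.6°
Leg 3: φ1=-0.2089683, φ2=1.1690896, Δφ=1.3780579, Δλ=5.6100799 rad; a=sin²(Δφ/2)+cosφ1·cosφ2·sin²(Δλ/2)=0.4459382134; c=2·atan2(√a, √(1-a))=1.462460964; dist=6371·c=9317.339 ≈ 9317.3 km; running total=35082.9 km
Leg 3 bearing: y=sinΔλ·cosφ2=-0.24374971, x=cosφ1·sinφ2-sinφ1·cosφ2·cosΔλ=0.96379218; θ=atan2(y, x)=-14.1929° <0 so +360° → 345.8071° ≈ 345.8°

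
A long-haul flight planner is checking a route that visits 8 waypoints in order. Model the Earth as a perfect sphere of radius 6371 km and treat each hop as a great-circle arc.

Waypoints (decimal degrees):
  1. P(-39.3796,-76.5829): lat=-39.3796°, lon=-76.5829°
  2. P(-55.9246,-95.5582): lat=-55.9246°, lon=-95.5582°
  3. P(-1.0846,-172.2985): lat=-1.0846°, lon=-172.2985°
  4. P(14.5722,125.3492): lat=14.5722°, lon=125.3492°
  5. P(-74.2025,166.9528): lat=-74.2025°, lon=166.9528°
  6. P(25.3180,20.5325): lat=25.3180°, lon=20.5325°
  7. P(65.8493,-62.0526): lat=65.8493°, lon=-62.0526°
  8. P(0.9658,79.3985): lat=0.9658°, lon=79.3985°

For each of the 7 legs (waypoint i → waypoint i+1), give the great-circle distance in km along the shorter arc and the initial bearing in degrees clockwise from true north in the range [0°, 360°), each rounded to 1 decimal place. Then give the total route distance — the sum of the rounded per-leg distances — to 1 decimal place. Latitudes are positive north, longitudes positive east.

Leg 1: dist=2308.6 km, bearing=210.9°
Leg 2: dist=9085.9 km, bearing=280.4°
Leg 3: dist=7074.6 km, bearing=286.9°
Leg 4: dist=10294.8 km, bearing=169.6°
Leg 5: dist=14239.8 km, bearing=219.4°
Leg 6: dist=7119.5 km, bearing=333.2°
Leg 7: dist=11979.2 km, bearing=40.9°
Total: 62102.4 km

Leg 1: φ1=-0.6873037, φ2=-0.9760684, Δφ=-0.2887647, Δλ=-0.3311815 rad; a=sin²(Δφ/2)+cosφ1·cosφ2·sin²(Δλ/2)=0.0324687501; c=2·atan2(√a, √(1-a))=0.362360991; dist=6371·c=2308.602 ≈ 2308.6 km; running total=2308.6 km
Leg 1 bearing: y=sinΔλ·cosφ2=-0.18218204, x=cosφ1·sinφ2-sinφ1·cosφ2·cosΔλ=-0.30408523; θ=atan2(y, x)=-149.0735° <0 so +360° → 210.9265° ≈ 210.9°
Leg 2: φ1=-0.9760684, φ2=-0.0189298, Δφ=0.9571386, Δλ=-1.3393709 rad; a=sin²(Δφ/2)+cosφ1·cosφ2·sin²(Δλ/2)=0.4279174250; c=2·atan2(√a, √(1-a))=1.426127070; dist=6371·c=9085.856 ≈ 9085.9 km; running total=11394.5 km
Leg 2 bearing: y=sinΔλ·cosφ2=-0.97316605, x=cosφ1·sinφ2-sinφ1·cosφ2·cosΔλ=0.17934392; θ=atan2(y, x)=-79.5582° <0 so +360° → 280.4418° ≈ 280.4°
Leg 3: φ1=-0.0189298, φ2=0.2543329, Δφ=0.2732627, Δλ=5.1949324 rad; a=sin²(Δφ/2)+cosφ1·cosφ2·sin²(Δλ/2)=0.2778682981; c=2·atan2(√a, √(1-a))=1.110444423; dist=6371·c=7074.641 ≈ 7074.6 km; running total=18469.1 km
Leg 3 bearing: y=sinΔλ·cosφ2=-0.85732202, x=cosφ1·sinφ2-sinφ1·cosφ2·cosΔλ=0.26005572; θ=atan2(y, x)=-73.1256° <0 so +360° → 286.8744° ≈ 286.9°
Leg 4: φ1=0.2543329, φ2=-1.2950779, Δφ=-1.5494108, Δλ=0.7261198 rad; a=sin²(Δφ/2)+cosφ1·cosφ2·sin²(Δλ/2)=0.5225387225; c=2·atan2(√a, √(1-a))=1.615889052; dist=6371·c=10294.829 ≈ 10294.8 km; running total=28763.9 km
Leg 4 bearing: y=sinΔλ·cosφ2=0.18075891, x=cosφ1·sinφ2-sinφ1·cosφ2·cosΔλ=-0.98249389; θ=atan2(y, x)=169.5753° ≈ 169.6°
Leg 5: φ1=-1.2950779, φ2=0.4418825, Δφ=1.7369604, Δλ=-2.5555163 rad; a=sin²(Δφ/2)+cosφ1·cosφ2·sin²(Δλ/2)=0.8082555113; c=2·atan2(√a, √(1-a))=2.235099988; dist=6371·c=14239.822 ≈ 14239.8 km; running total=43003.7 km
Leg 5 bearing: y=sinΔλ·cosφ2=-0.49997053, x=cosφ1·sinφ2-sinφ1·cosφ2·cosΔλ=-0.60822991; θ=atan2(y, x)=-140.5795° <0 so +360° → 219.4205° ≈ 219.4°
Leg 6: φ1=0.4418825, φ2=1.1492871, Δφ=0.7074046, Δλ=-1.4413819 rad; a=sin²(Δφ/2)+cosφ1·cosφ2·sin²(Δλ/2)=0.2810297333; c=2·atan2(√a, √(1-a))=1.117489767; dist=6371·c=7119.527 ≈ 7119.5 km; running total=50123.2 km
Leg 6 bearing: y=sinΔλ·cosφ2=-0.40571669, x=cosφ1·sinφ2-sinφ1·cosφ2·cosΔλ=0.80224813; θ=atan2(y, x)=-26.8269° <0 so +360° → 333.1731° ≈ 333.2°
Leg 7: φ1=1.1492871, φ2=0.0168564, Δφ=-1.1324307, Δλ=2.4687874 rad; a=sin²(Δφ/2)+cosφ1·cosφ2·sin²(Δλ/2)=0.6522757824; c=2·atan2(√a, √(1-a))=1.880263920; dist=6371·c=11979.161 ≈ 11979.2 km; running total=62102.4 km
Leg 7 bearing: y=sinΔλ·cosφ2=0.62309381, x=cosφ1·sinφ2-sinφ1·cosφ2·cosΔλ=0.72041825; θ=atan2(y, x)=40.8567° ≈ 40.9°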